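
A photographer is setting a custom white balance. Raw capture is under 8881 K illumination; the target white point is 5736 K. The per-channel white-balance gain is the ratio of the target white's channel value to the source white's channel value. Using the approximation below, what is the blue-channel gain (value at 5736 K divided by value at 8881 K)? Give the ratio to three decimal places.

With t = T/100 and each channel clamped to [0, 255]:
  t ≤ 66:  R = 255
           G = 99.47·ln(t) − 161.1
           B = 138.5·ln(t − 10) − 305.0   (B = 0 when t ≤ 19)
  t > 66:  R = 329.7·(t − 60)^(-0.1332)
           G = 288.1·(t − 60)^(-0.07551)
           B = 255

0.899

At 8881 K (t = 88.81):
  B = 255 by definition for t > 66.
At 5736 K (t = 57.36):
  B = 138.5·ln(57.36 − 10) − 305.0 = 138.5·ln 47.36 − 305.0 = 138.5·3.8578 − 305.0 = 229.302.
Gain = 229.302 / 255.000 = 0.8992 → 0.899.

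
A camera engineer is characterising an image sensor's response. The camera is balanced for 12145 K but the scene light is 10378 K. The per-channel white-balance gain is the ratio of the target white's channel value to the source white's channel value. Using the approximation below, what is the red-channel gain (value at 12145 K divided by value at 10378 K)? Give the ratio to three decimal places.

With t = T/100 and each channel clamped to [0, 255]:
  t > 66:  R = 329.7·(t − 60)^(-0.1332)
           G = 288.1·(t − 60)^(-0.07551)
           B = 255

At 10378 K (t = 103.78):
  R = 329.7·(103.78 − 60)^(-0.1332) = 329.7·43.78^(-0.1332) = 329.7·0.60448 = 199.297.
At 12145 K (t = 121.45):
  R = 329.7·(121.45 − 60)^(-0.1332) = 329.7·61.45^(-0.1332) = 329.7·0.57779 = 190.497.
Gain = 190.497 / 199.297 = 0.9558 → 0.956.

0.956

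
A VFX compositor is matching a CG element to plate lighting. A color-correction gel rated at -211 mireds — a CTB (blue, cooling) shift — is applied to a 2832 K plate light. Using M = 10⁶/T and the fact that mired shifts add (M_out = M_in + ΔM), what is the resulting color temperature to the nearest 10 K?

7040 K

M_in = 10⁶/2832 = 353.11 mireds.
M_out = 353.11 + (-211) = 142.11 mireds.
T_out = 10⁶/142.11 = 7036.9 K → 7040 K.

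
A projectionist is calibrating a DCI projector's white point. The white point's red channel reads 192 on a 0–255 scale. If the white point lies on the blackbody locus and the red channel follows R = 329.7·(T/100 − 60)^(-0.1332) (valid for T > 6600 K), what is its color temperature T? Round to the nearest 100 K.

11800 K

(t − 60)^(-0.1332) = 192/329.7 = 0.58235.
t − 60 = 0.58235^(1/-0.1332) = 0.58235^(-7.508) = 57.929, so t = 117.929.
T = 100·t = 11793 K → 11800 K to the nearest 100 K.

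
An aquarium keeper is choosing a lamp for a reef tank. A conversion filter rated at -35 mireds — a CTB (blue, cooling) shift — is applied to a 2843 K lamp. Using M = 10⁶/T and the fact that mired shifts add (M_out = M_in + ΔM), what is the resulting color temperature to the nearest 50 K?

3150 K

M_in = 10⁶/2843 = 351.74 mireds.
M_out = 351.74 + (-35) = 316.74 mireds.
T_out = 10⁶/316.74 = 3157.2 K → 3150 K.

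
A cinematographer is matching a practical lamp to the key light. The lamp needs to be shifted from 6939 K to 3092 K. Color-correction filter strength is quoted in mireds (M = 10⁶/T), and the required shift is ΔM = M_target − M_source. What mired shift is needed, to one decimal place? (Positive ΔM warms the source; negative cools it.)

M_source = 10⁶/6939 = 144.113; M_target = 10⁶/3092 = 323.415.
ΔM = 323.415 − 144.113 = 179.302 → +179.3 mireds, a warming shift.

+179.3 mireds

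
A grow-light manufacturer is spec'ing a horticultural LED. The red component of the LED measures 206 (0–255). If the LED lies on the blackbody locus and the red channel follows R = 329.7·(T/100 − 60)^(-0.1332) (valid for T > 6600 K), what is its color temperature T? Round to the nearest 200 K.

9400 K

(t − 60)^(-0.1332) = 206/329.7 = 0.62481.
t − 60 = 0.62481^(1/-0.1332) = 0.62481^(-7.508) = 34.152, so t = 94.152.
T = 100·t = 9415 K → 9400 K to the nearest 200 K.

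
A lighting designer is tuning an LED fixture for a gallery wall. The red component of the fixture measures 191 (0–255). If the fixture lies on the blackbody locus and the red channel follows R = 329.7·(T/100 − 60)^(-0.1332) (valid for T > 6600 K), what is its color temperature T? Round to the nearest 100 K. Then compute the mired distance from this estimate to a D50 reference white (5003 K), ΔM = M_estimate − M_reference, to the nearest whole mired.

(t − 60)^(-0.1332) = 191/329.7 = 0.57931.
t − 60 = 0.57931^(1/-0.1332) = 0.57931^(-7.508) = 60.245, so t = 120.245.
T = 100·t = 12025 K → 12000 K to the nearest 100 K.
M_estimate = 10⁶/12000 = 83.33; M_reference = 10⁶/5003 = 199.88.
ΔM = 83.33 − 199.88 = -116.55 → -117 mireds.

-117 mireds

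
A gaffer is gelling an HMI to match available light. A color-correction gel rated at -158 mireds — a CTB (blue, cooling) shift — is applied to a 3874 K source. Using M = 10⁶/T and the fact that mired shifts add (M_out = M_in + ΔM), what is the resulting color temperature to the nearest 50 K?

10000 K

M_in = 10⁶/3874 = 258.13 mireds.
M_out = 258.13 + (-158) = 100.13 mireds.
T_out = 10⁶/100.13 = 9986.9 K → 10000 K.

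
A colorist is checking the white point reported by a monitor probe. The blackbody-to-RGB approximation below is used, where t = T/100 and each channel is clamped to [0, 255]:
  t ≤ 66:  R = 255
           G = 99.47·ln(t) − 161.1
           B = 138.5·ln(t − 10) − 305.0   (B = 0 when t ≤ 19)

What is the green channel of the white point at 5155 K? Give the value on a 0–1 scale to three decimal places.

0.906

t = 5155/100 = 51.55; the t ≤ 66 branch applies.
G = 99.47·ln 51.55 − 161.1 = 99.47·3.9426 − 161.1 = 231.066.
On a 0–1 scale: 231.066/255 = 0.9061 → 0.906.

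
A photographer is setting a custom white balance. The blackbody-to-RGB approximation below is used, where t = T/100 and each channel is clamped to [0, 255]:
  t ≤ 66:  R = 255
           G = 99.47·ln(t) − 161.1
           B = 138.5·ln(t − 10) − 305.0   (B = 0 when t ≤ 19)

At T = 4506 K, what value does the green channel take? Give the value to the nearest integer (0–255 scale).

218

t = 4506/100 = 45.06; the t ≤ 66 branch applies.
G = 99.47·ln 45.06 − 161.1 = 99.47·3.8080 − 161.1 = 217.681.
Rounded: 218.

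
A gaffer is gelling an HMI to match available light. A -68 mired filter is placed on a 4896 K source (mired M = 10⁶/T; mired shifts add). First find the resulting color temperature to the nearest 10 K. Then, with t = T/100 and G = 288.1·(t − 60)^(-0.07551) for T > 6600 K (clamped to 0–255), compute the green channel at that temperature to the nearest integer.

M_in = 10⁶/4896 = 204.25; M_out = 204.25 + (-68) = 136.25.
T_out = 10⁶/136.25 = 7339.5 K → 7340 K; t = 73.4.
G = 288.1·(73.4 − 60)^(-0.07551) = 288.1·13.4^(-0.07551) = 288.1·0.82204 = 236.829.
Rounded: 237.

237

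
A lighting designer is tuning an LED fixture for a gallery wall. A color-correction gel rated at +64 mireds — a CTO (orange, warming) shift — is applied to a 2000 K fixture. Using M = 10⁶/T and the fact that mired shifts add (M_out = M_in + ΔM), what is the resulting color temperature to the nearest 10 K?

M_in = 10⁶/2000 = 500.00 mireds.
M_out = 500.00 + (+64) = 564.00 mireds.
T_out = 10⁶/564.00 = 1773.0 K → 1770 K.

1770 K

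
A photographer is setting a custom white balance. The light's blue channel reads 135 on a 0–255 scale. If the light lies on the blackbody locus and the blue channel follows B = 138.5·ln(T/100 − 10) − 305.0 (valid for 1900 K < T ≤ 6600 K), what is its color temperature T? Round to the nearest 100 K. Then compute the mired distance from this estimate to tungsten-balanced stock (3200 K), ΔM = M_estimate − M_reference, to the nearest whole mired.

-18 mireds

ln(t − 10) = (135 + 305.0) / 138.5 = 3.1769.
t − 10 = e^3.1769 = 23.972, so t = 33.972.
T = 100·t = 3397 K → 3400 K to the nearest 100 K.
M_estimate = 10⁶/3400 = 294.12; M_reference = 10⁶/3200 = 312.50.
ΔM = 294.12 − 312.50 = -18.38 → -18 mireds.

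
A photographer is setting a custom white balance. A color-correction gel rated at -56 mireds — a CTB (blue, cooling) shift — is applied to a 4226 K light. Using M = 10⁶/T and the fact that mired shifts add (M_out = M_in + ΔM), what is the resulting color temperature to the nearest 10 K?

5540 K

M_in = 10⁶/4226 = 236.63 mireds.
M_out = 236.63 + (-56) = 180.63 mireds.
T_out = 10⁶/180.63 = 5536.2 K → 5540 K.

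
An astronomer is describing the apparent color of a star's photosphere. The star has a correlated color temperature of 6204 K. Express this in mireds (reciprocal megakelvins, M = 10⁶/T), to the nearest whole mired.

M = 10⁶ / 6204 = 161.186 → 161 mireds.

161 mireds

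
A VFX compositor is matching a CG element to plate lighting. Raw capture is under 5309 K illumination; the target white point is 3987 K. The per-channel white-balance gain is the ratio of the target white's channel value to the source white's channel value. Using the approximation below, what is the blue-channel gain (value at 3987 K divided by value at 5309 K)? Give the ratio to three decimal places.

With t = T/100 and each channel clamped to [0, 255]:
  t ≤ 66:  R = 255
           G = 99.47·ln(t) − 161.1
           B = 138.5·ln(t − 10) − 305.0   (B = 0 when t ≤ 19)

0.765

At 5309 K (t = 53.09):
  B = 138.5·ln(53.09 − 10) − 305.0 = 138.5·ln 43.09 − 305.0 = 138.5·3.7633 − 305.0 = 216.216.
At 3987 K (t = 39.87):
  B = 138.5·ln(39.87 − 10) − 305.0 = 138.5·ln 29.87 − 305.0 = 138.5·3.3969 − 305.0 = 165.464.
Gain = 165.464 / 216.216 = 0.7653 → 0.765.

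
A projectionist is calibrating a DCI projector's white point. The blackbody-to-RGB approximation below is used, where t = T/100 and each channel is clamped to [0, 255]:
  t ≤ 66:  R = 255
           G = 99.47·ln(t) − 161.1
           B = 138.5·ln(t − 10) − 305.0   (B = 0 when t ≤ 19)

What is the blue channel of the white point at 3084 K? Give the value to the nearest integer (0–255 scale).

t = 3084/100 = 30.84; the t ≤ 66 branch applies.
B = 138.5·ln(30.84 − 10) − 305.0 = 138.5·ln 20.84 − 305.0 = 138.5·3.0369 − 305.0 = 115.607.
Rounded: 116.

116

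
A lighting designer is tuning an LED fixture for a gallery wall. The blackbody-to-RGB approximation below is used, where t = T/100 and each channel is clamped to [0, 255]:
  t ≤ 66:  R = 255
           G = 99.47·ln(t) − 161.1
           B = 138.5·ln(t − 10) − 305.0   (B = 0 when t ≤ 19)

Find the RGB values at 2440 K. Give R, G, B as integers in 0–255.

R=255, G=157, B=64

t = 2440/100 = 24.4; the t ≤ 66 branch applies.
R = 255 by definition for t ≤ 66.
G = 99.47·ln 24.4 − 161.1 = 99.47·3.1946 − 161.1 = 156.665.
B = 138.5·ln(24.4 − 10) − 305.0 = 138.5·ln 14.4 − 305.0 = 138.5·2.6672 − 305.0 = 64.411.
Rounded: (255, 157, 64).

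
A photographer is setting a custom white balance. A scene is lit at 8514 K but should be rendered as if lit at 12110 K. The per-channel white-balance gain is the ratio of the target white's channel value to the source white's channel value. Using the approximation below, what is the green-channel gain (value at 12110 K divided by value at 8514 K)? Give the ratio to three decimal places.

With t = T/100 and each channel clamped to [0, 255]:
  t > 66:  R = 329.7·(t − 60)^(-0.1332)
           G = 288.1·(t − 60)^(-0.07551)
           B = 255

At 8514 K (t = 85.14):
  G = 288.1·(85.14 − 60)^(-0.07551) = 288.1·25.14^(-0.07551) = 288.1·0.78390 = 225.840.
At 12110 K (t = 121.1):
  G = 288.1·(121.1 − 60)^(-0.07551) = 288.1·61.1^(-0.07551) = 288.1·0.73305 = 211.193.
Gain = 211.193 / 225.840 = 0.9351 → 0.935.

0.935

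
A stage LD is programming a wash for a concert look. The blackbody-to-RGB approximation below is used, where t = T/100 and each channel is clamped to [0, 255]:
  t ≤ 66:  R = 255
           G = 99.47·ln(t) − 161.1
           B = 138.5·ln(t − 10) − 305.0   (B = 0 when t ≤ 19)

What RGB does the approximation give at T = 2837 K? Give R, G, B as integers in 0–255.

t = 2837/100 = 28.37; the t ≤ 66 branch applies.
R = 255 by definition for t ≤ 66.
G = 99.47·ln 28.37 − 161.1 = 99.47·3.3453 − 161.1 = 171.660.
B = 138.5·ln(28.37 − 10) − 305.0 = 138.5·ln 18.37 − 305.0 = 138.5·2.9107 − 305.0 = 98.135.
Rounded: (255, 172, 98).

R=255, G=172, B=98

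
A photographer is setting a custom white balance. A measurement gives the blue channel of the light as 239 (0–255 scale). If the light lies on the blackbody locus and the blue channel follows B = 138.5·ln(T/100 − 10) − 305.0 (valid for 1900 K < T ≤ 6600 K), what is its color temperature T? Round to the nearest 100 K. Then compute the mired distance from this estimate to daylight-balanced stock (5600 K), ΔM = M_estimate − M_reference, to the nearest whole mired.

ln(t − 10) = (239 + 305.0) / 138.5 = 3.9278.
t − 10 = e^3.9278 = 50.795, so t = 60.795.
T = 100·t = 6079 K → 6100 K to the nearest 100 K.
M_estimate = 10⁶/6100 = 163.93; M_reference = 10⁶/5600 = 178.57.
ΔM = 163.93 − 178.57 = -14.64 → -15 mireds.

-15 mireds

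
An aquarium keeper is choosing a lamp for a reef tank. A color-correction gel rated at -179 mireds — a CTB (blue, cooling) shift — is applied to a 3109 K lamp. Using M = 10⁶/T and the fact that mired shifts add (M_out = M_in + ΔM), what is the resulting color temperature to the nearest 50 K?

M_in = 10⁶/3109 = 321.65 mireds.
M_out = 321.65 + (-179) = 142.65 mireds.
T_out = 10⁶/142.65 = 7010.3 K → 7000 K.

7000 K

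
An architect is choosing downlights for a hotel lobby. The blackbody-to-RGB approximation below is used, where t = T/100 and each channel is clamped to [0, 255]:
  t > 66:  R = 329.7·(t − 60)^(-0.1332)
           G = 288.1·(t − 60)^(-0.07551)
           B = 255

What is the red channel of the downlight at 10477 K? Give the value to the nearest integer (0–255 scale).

199

t = 10477/100 = 104.77; the t > 66 branch applies.
R = 329.7·(104.77 − 60)^(-0.1332) = 329.7·44.77^(-0.1332) = 329.7·0.60268 = 198.704.
Rounded: 199.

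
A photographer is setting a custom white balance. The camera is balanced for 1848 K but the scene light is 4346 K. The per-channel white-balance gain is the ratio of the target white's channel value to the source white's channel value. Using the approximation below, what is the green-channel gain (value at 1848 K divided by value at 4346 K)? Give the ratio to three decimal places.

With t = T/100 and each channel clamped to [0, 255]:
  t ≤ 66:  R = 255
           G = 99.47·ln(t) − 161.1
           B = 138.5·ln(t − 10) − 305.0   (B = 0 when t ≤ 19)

0.603

At 4346 K (t = 43.46):
  G = 99.47·ln 43.46 − 161.1 = 99.47·3.7718 − 161.1 = 214.085.
At 1848 K (t = 18.48):
  G = 99.47·ln 18.48 − 161.1 = 99.47·2.9167 − 161.1 = 129.023.
Gain = 129.023 / 214.085 = 0.6027 → 0.603.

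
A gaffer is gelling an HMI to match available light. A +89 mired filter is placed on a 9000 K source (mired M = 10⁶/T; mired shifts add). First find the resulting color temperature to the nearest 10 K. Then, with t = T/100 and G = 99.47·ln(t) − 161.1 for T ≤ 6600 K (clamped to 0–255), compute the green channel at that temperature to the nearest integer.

228

M_in = 10⁶/9000 = 111.11; M_out = 111.11 + (+89) = 200.11.
T_out = 10⁶/200.11 = 4997.2 K → 5000 K; t = 50.
G = 99.47·ln 50 − 161.1 = 99.47·3.9120 − 161.1 = 228.029.
Rounded: 228.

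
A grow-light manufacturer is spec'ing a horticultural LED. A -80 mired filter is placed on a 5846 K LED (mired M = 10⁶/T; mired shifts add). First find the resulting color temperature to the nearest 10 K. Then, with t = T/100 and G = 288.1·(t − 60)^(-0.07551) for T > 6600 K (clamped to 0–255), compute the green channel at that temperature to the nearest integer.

214

M_in = 10⁶/5846 = 171.06; M_out = 171.06 + (-80) = 91.06.
T_out = 10⁶/91.06 = 10982.1 K → 10980 K; t = 109.8.
G = 288.1·(109.8 − 60)^(-0.07551) = 288.1·49.8^(-0.07551) = 288.1·0.74446 = 214.479.
Rounded: 214.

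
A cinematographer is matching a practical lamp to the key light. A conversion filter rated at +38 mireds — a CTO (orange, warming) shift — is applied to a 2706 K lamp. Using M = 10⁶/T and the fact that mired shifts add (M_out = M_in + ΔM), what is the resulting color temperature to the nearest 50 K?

2450 K

M_in = 10⁶/2706 = 369.55 mireds.
M_out = 369.55 + (+38) = 407.55 mireds.
T_out = 10⁶/407.55 = 2453.7 K → 2450 K.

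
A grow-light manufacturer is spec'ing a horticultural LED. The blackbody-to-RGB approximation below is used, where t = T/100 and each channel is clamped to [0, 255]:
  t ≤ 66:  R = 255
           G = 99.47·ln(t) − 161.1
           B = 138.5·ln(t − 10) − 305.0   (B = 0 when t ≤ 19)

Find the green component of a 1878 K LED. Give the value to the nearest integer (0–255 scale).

131

t = 1878/100 = 18.78; the t ≤ 66 branch applies.
G = 99.47·ln 18.78 − 161.1 = 99.47·2.9328 − 161.1 = 130.625.
Rounded: 131.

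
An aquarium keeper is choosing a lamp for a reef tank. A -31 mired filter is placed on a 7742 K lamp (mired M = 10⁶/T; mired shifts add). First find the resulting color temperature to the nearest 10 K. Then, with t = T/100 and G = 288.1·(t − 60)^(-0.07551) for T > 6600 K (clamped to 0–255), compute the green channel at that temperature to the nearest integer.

M_in = 10⁶/7742 = 129.17; M_out = 129.17 + (-31) = 98.17.
T_out = 10⁶/98.17 = 10186.9 K → 10190 K; t = 101.9.
G = 288.1·(101.9 − 60)^(-0.07551) = 288.1·41.9^(-0.07551) = 288.1·0.75423 = 217.295.
Rounded: 217.

217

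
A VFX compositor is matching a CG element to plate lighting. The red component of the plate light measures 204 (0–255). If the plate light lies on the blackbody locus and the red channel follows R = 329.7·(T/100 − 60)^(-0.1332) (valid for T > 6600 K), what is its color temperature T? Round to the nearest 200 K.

(t − 60)^(-0.1332) = 204/329.7 = 0.61874.
t − 60 = 0.61874^(1/-0.1332) = 0.61874^(-7.508) = 36.748, so t = 96.748.
T = 100·t = 9675 K → 9600 K to the nearest 200 K.

9600 K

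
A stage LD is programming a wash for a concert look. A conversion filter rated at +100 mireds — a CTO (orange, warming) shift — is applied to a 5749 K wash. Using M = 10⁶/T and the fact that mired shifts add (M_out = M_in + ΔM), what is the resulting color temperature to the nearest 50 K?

3650 K

M_in = 10⁶/5749 = 173.94 mireds.
M_out = 173.94 + (+100) = 273.94 mireds.
T_out = 10⁶/273.94 = 3650.4 K → 3650 K.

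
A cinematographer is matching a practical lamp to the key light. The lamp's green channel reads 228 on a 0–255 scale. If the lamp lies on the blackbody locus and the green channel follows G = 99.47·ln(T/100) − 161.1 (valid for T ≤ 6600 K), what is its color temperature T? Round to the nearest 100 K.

ln t = (228 + 161.1) / 99.47 = 3.9117.
t = e^3.9117 = 49.985.
T = 100·t = 4999 K → 5000 K to the nearest 100 K.

5000 K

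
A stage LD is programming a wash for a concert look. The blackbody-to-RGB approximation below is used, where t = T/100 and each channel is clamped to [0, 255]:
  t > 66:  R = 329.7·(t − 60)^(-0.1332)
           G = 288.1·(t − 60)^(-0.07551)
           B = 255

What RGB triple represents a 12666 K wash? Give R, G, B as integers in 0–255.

R=188, G=210, B=255

t = 12666/100 = 126.66; the t > 66 branch applies.
R = 329.7·(126.66 − 60)^(-0.1332) = 329.7·66.66^(-0.1332) = 329.7·0.57156 = 188.443.
G = 288.1·(126.66 − 60)^(-0.07551) = 288.1·66.66^(-0.07551) = 288.1·0.72825 = 209.809.
B = 255 by definition for t > 66.
Rounded: (188, 210, 255).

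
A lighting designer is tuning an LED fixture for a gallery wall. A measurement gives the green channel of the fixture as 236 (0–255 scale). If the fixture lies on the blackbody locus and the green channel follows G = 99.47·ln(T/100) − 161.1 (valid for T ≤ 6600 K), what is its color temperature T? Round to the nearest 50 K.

ln t = (236 + 161.1) / 99.47 = 3.9922.
t = e^3.9922 = 54.172.
T = 100·t = 5417 K → 5400 K to the nearest 50 K.

5400 K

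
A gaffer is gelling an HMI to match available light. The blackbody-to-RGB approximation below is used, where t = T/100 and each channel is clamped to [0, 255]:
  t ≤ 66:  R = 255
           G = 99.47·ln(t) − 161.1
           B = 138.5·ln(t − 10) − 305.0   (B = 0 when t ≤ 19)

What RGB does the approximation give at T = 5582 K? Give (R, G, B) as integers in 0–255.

t = 5582/100 = 55.82; the t ≤ 66 branch applies.
R = 255 by definition for t ≤ 66.
G = 99.47·ln 55.82 − 161.1 = 99.47·4.0221 − 161.1 = 238.981.
B = 138.5·ln(55.82 − 10) − 305.0 = 138.5·ln 45.82 − 305.0 = 138.5·3.8247 − 305.0 = 224.724.
Rounded: (255, 239, 225).

(255, 239, 225)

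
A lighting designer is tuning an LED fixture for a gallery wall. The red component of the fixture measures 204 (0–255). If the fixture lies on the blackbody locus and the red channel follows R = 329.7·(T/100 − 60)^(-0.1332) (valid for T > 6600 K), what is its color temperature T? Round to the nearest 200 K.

9600 K

(t − 60)^(-0.1332) = 204/329.7 = 0.61874.
t − 60 = 0.61874^(1/-0.1332) = 0.61874^(-7.508) = 36.748, so t = 96.748.
T = 100·t = 9675 K → 9600 K to the nearest 200 K.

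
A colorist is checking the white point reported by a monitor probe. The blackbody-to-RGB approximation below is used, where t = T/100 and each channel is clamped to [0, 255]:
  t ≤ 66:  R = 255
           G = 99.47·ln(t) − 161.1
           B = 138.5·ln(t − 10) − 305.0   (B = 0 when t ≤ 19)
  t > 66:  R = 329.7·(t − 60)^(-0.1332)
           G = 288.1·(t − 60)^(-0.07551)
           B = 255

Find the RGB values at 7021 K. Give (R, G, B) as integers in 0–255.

(242, 242, 255)

t = 7021/100 = 70.21; the t > 66 branch applies.
R = 329.7·(70.21 − 60)^(-0.1332) = 329.7·10.21^(-0.1332) = 329.7·0.73383 = 241.945.
G = 288.1·(70.21 − 60)^(-0.07551) = 288.1·10.21^(-0.07551) = 288.1·0.83909 = 241.742.
B = 255 by definition for t > 66.
Rounded: (242, 242, 255).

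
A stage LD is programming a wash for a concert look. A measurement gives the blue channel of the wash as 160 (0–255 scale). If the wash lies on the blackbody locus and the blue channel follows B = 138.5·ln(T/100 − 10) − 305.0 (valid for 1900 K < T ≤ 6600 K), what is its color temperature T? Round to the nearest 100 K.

ln(t − 10) = (160 + 305.0) / 138.5 = 3.3574.
t − 10 = e^3.3574 = 28.714, so t = 38.714.
T = 100·t = 3871 K → 3900 K to the nearest 100 K.

3900 K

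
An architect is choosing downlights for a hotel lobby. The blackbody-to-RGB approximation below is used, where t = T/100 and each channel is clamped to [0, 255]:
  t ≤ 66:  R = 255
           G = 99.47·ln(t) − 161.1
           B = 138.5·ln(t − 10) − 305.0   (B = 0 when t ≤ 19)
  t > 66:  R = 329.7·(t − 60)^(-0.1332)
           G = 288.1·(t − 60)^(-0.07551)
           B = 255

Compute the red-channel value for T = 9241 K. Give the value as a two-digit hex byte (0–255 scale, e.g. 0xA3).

t = 9241/100 = 92.41; the t > 66 branch applies.
R = 329.7·(92.41 − 60)^(-0.1332) = 329.7·32.41^(-0.1332) = 329.7·0.62918 = 207.442.
Rounded: 207; in hex, 0xCF.

0xCF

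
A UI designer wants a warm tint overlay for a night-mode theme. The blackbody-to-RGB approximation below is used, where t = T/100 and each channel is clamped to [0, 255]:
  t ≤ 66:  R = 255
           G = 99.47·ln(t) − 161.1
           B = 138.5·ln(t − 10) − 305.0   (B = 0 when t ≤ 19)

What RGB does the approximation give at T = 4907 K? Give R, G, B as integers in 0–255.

t = 4907/100 = 49.07; the t ≤ 66 branch applies.
R = 255 by definition for t ≤ 66.
G = 99.47·ln 49.07 − 161.1 = 99.47·3.8932 − 161.1 = 226.161.
B = 138.5·ln(49.07 − 10) − 305.0 = 138.5·ln 39.07 − 305.0 = 138.5·3.6654 − 305.0 = 202.652.
Rounded: (255, 226, 203).

R=255, G=226, B=203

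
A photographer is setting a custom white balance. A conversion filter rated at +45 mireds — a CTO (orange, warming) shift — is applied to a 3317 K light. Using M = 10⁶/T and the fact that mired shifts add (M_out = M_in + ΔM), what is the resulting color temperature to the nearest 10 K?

2890 K

M_in = 10⁶/3317 = 301.48 mireds.
M_out = 301.48 + (+45) = 346.48 mireds.
T_out = 10⁶/346.48 = 2886.2 K → 2890 K.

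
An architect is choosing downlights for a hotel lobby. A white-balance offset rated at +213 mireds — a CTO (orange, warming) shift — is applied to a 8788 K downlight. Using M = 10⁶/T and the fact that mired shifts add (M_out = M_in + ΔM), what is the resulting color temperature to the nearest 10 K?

M_in = 10⁶/8788 = 113.79 mireds.
M_out = 113.79 + (+213) = 326.79 mireds.
T_out = 10⁶/326.79 = 3060.1 K → 3060 K.

3060 K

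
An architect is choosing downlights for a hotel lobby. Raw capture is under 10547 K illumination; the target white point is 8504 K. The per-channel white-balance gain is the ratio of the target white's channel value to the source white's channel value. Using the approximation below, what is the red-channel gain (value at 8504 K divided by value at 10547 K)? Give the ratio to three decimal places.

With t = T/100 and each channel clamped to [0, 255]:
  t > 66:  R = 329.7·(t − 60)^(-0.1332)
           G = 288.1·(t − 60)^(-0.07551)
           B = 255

1.083

At 10547 K (t = 105.47):
  R = 329.7·(105.47 − 60)^(-0.1332) = 329.7·45.47^(-0.1332) = 329.7·0.60144 = 198.294.
At 8504 K (t = 85.04):
  R = 329.7·(85.04 − 60)^(-0.1332) = 329.7·25.04^(-0.1332) = 329.7·0.65118 = 214.694.
Gain = 214.694 / 198.294 = 1.0827 → 1.083.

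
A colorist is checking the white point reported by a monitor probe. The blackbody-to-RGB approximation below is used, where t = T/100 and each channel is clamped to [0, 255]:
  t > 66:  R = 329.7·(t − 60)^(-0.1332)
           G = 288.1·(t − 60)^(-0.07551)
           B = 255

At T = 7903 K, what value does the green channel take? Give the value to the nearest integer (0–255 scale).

t = 7903/100 = 79.03; the t > 66 branch applies.
G = 288.1·(79.03 − 60)^(-0.07551) = 288.1·19.03^(-0.07551) = 288.1·0.80055 = 230.639.
Rounded: 231.

231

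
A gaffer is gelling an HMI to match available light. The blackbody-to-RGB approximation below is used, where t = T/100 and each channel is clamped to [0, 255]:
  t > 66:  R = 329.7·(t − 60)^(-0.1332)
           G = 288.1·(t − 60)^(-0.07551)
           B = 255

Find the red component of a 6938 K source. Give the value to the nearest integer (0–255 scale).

t = 6938/100 = 69.38; the t > 66 branch applies.
R = 329.7·(69.38 − 60)^(-0.1332) = 329.7·9.38^(-0.1332) = 329.7·0.74217 = 244.693.
Rounded: 245.

245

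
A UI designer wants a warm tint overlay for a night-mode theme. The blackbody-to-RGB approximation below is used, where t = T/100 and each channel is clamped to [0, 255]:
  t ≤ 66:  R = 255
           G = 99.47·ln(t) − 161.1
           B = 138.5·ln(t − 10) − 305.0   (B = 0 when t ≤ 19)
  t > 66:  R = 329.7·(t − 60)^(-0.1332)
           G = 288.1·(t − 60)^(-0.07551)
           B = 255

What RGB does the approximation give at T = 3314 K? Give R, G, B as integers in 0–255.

R=255, G=187, B=130

t = 3314/100 = 33.14; the t ≤ 66 branch applies.
R = 255 by definition for t ≤ 66.
G = 99.47·ln 33.14 − 161.1 = 99.47·3.5007 − 161.1 = 187.119.
B = 138.5·ln(33.14 − 10) − 305.0 = 138.5·ln 23.14 − 305.0 = 138.5·3.1416 − 305.0 = 130.106.
Rounded: (255, 187, 130).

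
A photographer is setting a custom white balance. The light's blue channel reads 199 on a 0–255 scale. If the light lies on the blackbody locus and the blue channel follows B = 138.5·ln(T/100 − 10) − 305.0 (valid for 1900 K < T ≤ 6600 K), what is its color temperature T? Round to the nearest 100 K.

ln(t − 10) = (199 + 305.0) / 138.5 = 3.6390.
t − 10 = e^3.6390 = 38.053, so t = 48.053.
T = 100·t = 4805 K → 4800 K to the nearest 100 K.

4800 K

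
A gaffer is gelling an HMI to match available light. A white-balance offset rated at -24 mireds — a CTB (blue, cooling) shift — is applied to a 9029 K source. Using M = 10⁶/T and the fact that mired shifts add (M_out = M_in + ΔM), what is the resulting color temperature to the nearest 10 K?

M_in = 10⁶/9029 = 110.75 mireds.
M_out = 110.75 + (-24) = 86.75 mireds.
T_out = 10⁶/86.75 = 11526.8 K → 11530 K.

11530 K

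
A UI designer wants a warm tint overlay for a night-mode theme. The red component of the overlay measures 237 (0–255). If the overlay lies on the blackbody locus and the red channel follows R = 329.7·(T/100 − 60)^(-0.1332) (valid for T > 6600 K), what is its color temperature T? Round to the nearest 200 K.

7200 K

(t − 60)^(-0.1332) = 237/329.7 = 0.71884.
t − 60 = 0.71884^(1/-0.1332) = 0.71884^(-7.508) = 11.922, so t = 71.922.
T = 100·t = 7192 K → 7200 K to the nearest 200 K.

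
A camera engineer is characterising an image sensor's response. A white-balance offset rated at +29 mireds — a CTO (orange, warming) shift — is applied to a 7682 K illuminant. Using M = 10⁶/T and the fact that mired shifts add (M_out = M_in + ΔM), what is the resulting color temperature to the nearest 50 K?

6300 K

M_in = 10⁶/7682 = 130.17 mireds.
M_out = 130.17 + (+29) = 159.17 mireds.
T_out = 10⁶/159.17 = 6282.4 K → 6300 K.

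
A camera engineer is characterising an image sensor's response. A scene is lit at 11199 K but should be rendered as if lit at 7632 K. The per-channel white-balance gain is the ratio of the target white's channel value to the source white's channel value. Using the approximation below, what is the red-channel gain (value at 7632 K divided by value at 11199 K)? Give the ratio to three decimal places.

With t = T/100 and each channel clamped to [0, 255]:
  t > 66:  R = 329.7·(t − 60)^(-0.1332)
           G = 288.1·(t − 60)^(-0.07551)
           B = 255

At 11199 K (t = 111.99):
  R = 329.7·(111.99 − 60)^(-0.1332) = 329.7·51.99^(-0.1332) = 329.7·0.59080 = 194.786.
At 7632 K (t = 76.32):
  R = 329.7·(76.32 − 60)^(-0.1332) = 329.7·16.32^(-0.1332) = 329.7·0.68939 = 227.292.
Gain = 227.292 / 194.786 = 1.1669 → 1.167.

1.167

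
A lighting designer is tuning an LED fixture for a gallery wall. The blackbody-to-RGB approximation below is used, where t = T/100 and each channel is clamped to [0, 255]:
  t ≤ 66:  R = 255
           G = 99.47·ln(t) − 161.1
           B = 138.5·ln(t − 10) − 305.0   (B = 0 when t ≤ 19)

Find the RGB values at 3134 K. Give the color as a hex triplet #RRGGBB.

#FFB677

t = 3134/100 = 31.34; the t ≤ 66 branch applies.
R = 255 by definition for t ≤ 66.
G = 99.47·ln 31.34 − 161.1 = 99.47·3.4449 − 161.1 = 181.564.
B = 138.5·ln(31.34 − 10) − 305.0 = 138.5·ln 21.34 − 305.0 = 138.5·3.0606 − 305.0 = 118.891.
Rounded: (255, 182, 119).
In hex: #FFB677.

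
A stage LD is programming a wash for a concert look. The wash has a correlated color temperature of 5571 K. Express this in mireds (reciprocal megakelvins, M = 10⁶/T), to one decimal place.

179.5 mireds

M = 10⁶ / 5571 = 179.501 → 179.5 mireds.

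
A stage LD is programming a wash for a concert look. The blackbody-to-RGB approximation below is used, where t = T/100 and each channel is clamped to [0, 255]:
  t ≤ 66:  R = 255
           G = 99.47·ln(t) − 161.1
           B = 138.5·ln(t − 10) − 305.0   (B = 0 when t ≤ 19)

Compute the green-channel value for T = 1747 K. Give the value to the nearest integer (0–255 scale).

123

t = 1747/100 = 17.47; the t ≤ 66 branch applies.
G = 99.47·ln 17.47 − 161.1 = 99.47·2.8605 − 161.1 = 123.432.
Rounded: 123.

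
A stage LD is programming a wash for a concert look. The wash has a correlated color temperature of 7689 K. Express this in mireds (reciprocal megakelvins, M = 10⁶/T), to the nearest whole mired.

M = 10⁶ / 7689 = 130.056 → 130 mireds.

130 mireds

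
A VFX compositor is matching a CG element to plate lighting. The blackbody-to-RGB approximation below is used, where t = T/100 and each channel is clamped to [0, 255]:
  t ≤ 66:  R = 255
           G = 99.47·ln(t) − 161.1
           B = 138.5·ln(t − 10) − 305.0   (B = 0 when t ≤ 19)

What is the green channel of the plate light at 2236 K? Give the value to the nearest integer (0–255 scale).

t = 2236/100 = 22.36; the t ≤ 66 branch applies.
G = 99.47·ln 22.36 − 161.1 = 99.47·3.1073 − 161.1 = 147.981.
Rounded: 148.

148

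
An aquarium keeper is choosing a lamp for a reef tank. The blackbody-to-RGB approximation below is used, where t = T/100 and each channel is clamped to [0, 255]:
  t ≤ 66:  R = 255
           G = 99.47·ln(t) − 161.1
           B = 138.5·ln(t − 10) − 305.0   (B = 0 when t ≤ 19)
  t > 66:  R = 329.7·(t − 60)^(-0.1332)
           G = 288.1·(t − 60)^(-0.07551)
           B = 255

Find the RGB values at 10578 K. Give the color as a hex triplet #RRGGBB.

t = 10578/100 = 105.78; the t > 66 branch applies.
R = 329.7·(105.78 − 60)^(-0.1332) = 329.7·45.78^(-0.1332) = 329.7·0.60089 = 198.115.
G = 288.1·(105.78 − 60)^(-0.07551) = 288.1·45.78^(-0.07551) = 288.1·0.74921 = 215.847.
B = 255 by definition for t > 66.
Rounded: (198, 216, 255).
In hex: #C6D8FF.

#C6D8FF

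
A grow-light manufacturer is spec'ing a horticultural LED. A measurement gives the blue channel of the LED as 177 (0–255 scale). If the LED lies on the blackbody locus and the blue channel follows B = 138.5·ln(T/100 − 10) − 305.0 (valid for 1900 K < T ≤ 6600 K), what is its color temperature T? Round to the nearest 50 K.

ln(t − 10) = (177 + 305.0) / 138.5 = 3.4801.
t − 10 = e^3.4801 = 32.464, so t = 42.464.
T = 100·t = 4246 K → 4250 K to the nearest 50 K.

4250 K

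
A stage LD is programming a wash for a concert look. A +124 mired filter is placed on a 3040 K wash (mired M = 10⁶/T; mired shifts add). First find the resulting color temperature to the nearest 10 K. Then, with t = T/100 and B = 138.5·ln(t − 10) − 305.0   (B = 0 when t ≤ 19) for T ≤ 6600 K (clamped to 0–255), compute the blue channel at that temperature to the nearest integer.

M_in = 10⁶/3040 = 328.95; M_out = 328.95 + (+124) = 452.95.
T_out = 10⁶/452.95 = 2207.8 K → 2210 K; t = 22.1.
B = 138.5·ln(22.1 − 10) − 305.0 = 138.5·ln 12.1 − 305.0 = 138.5·2.4932 − 305.0 = 40.309.
Rounded: 40.

40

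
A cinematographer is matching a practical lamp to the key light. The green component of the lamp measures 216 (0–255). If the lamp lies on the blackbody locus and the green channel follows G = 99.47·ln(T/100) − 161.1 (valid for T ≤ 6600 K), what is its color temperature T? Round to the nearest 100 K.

4400 K

ln t = (216 + 161.1) / 99.47 = 3.7911.
t = e^3.7911 = 44.305.
T = 100·t = 4430 K → 4400 K to the nearest 100 K.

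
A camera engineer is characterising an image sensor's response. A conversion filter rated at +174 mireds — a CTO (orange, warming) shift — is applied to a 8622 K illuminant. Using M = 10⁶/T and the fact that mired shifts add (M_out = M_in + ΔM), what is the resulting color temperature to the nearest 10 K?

M_in = 10⁶/8622 = 115.98 mireds.
M_out = 115.98 + (+174) = 289.98 mireds.
T_out = 10⁶/289.98 = 3448.5 K → 3450 K.

3450 K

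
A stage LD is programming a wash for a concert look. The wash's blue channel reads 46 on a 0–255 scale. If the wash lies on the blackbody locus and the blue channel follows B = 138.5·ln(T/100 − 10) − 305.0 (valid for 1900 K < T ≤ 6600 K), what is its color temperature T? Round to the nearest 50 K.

ln(t − 10) = (46 + 305.0) / 138.5 = 2.5343.
t − 10 = e^2.5343 = 12.608, so t = 22.608.
T = 100·t = 2261 K → 2250 K to the nearest 50 K.

2250 K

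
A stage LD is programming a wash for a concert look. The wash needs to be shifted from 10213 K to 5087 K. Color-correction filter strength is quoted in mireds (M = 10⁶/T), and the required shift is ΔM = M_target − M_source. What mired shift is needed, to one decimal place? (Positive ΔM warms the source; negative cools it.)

M_source = 10⁶/10213 = 97.914; M_target = 10⁶/5087 = 196.580.
ΔM = 196.580 − 97.914 = 98.665 → +98.7 mireds, a warming shift.

+98.7 mireds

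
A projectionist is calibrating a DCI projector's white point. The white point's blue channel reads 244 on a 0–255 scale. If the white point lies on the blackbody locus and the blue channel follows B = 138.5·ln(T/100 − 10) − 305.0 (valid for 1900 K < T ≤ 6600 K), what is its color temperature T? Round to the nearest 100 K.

ln(t − 10) = (244 + 305.0) / 138.5 = 3.9639.
t − 10 = e^3.9639 = 52.662, so t = 62.662.
T = 100·t = 6266 K → 6300 K to the nearest 100 K.

6300 K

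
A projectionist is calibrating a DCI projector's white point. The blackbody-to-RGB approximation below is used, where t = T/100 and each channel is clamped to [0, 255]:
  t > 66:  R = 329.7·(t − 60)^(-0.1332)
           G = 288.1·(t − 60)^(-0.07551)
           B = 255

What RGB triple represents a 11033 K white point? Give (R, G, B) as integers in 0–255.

t = 11033/100 = 110.33; the t > 66 branch applies.
R = 329.7·(110.33 − 60)^(-0.1332) = 329.7·50.33^(-0.1332) = 329.7·0.59336 = 195.630.
G = 288.1·(110.33 − 60)^(-0.07551) = 288.1·50.33^(-0.07551) = 288.1·0.74387 = 214.308.
B = 255 by definition for t > 66.
Rounded: (196, 214, 255).

(196, 214, 255)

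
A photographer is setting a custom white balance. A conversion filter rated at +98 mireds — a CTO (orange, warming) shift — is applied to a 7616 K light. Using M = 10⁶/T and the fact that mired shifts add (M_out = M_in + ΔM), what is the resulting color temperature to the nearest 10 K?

M_in = 10⁶/7616 = 131.30 mireds.
M_out = 131.30 + (+98) = 229.30 mireds.
T_out = 10⁶/229.30 = 4361.1 K → 4360 K.

4360 K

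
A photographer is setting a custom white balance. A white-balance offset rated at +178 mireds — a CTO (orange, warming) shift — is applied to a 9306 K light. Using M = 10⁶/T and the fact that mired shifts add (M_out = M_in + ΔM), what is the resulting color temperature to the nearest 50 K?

M_in = 10⁶/9306 = 107.46 mireds.
M_out = 107.46 + (+178) = 285.46 mireds.
T_out = 10⁶/285.46 = 3503.1 K → 3500 K.

3500 K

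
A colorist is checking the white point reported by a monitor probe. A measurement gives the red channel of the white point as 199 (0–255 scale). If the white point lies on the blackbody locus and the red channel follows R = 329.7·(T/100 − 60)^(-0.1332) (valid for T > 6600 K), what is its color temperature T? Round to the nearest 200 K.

10400 K

(t − 60)^(-0.1332) = 199/329.7 = 0.60358.
t − 60 = 0.60358^(1/-0.1332) = 0.60358^(-7.508) = 44.273, so t = 104.273.
T = 100·t = 10427 K → 10400 K to the nearest 200 K.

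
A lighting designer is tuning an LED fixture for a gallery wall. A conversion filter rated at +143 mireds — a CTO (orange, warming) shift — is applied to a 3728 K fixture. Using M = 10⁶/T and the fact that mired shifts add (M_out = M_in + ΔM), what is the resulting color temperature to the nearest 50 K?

2450 K

M_in = 10⁶/3728 = 268.24 mireds.
M_out = 268.24 + (+143) = 411.24 mireds.
T_out = 10⁶/411.24 = 2431.7 K → 2450 K.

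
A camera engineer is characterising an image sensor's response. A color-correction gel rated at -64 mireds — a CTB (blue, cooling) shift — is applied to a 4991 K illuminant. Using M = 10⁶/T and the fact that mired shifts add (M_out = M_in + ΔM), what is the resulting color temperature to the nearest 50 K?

7350 K

M_in = 10⁶/4991 = 200.36 mireds.
M_out = 200.36 + (-64) = 136.36 mireds.
T_out = 10⁶/136.36 = 7333.5 K → 7350 K.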